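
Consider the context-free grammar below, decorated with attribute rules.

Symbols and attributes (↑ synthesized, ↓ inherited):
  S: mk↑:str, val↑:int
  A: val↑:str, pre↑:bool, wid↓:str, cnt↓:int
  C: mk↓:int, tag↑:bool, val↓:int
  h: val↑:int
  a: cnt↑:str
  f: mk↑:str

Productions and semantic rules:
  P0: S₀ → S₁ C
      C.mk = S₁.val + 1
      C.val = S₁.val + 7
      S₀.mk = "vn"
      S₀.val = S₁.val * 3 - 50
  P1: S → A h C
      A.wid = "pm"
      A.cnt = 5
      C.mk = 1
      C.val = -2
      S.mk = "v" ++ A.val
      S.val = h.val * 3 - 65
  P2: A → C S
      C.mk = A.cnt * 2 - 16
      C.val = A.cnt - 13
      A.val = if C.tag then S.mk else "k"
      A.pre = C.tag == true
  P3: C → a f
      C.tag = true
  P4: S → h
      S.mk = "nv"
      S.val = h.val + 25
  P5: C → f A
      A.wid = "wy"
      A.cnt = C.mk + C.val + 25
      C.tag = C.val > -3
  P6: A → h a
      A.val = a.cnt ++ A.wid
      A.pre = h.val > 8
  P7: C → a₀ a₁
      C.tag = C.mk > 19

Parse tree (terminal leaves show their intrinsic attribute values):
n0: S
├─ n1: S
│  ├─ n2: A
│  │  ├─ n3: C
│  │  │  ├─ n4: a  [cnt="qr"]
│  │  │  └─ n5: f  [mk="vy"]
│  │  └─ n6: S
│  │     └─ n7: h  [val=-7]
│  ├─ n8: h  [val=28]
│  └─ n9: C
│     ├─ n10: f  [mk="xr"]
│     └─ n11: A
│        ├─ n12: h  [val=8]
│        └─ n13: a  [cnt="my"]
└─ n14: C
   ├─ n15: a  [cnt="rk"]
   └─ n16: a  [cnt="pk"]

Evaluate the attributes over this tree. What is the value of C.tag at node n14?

1. n2.wid = "pm"  ["pm"]
2. n2.cnt = 5  [5]
3. n3.mk = -6  [A.cnt * 2 - 16]
4. n3.val = -8  [A.cnt - 13]
5. n4.cnt = "qr"  [terminal]
6. n5.mk = "vy"  [terminal]
7. n3.tag = true  [true]
8. n7.val = -7  [terminal]
9. n6.mk = "nv"  ["nv"]
10. n6.val = 18  [h.val + 25]
11. n2.val = "nv"  [if C.tag then S.mk else "k"]
12. n2.pre = true  [C.tag == true]
13. n8.val = 28  [terminal]
14. n9.mk = 1  [1]
15. n9.val = -2  [-2]
16. n10.mk = "xr"  [terminal]
17. n11.wid = "wy"  ["wy"]
18. n11.cnt = 24  [C.mk + C.val + 25]
19. n12.val = 8  [terminal]
20. n13.cnt = "my"  [terminal]
21. n11.val = "mywy"  [a.cnt ++ A.wid]
22. n11.pre = false  [h.val > 8]
23. n9.tag = true  [C.val > -3]
24. n1.mk = "vnv"  ["v" ++ A.val]
25. n1.val = 19  [h.val * 3 - 65]
26. n14.mk = 20  [S₁.val + 1]
27. n14.val = 26  [S₁.val + 7]
28. n15.cnt = "rk"  [terminal]
29. n16.cnt = "pk"  [terminal]
30. n14.tag = true  [C.mk > 19]
31. n0.mk = "vn"  ["vn"]
32. n0.val = 7  [S₁.val * 3 - 50]

true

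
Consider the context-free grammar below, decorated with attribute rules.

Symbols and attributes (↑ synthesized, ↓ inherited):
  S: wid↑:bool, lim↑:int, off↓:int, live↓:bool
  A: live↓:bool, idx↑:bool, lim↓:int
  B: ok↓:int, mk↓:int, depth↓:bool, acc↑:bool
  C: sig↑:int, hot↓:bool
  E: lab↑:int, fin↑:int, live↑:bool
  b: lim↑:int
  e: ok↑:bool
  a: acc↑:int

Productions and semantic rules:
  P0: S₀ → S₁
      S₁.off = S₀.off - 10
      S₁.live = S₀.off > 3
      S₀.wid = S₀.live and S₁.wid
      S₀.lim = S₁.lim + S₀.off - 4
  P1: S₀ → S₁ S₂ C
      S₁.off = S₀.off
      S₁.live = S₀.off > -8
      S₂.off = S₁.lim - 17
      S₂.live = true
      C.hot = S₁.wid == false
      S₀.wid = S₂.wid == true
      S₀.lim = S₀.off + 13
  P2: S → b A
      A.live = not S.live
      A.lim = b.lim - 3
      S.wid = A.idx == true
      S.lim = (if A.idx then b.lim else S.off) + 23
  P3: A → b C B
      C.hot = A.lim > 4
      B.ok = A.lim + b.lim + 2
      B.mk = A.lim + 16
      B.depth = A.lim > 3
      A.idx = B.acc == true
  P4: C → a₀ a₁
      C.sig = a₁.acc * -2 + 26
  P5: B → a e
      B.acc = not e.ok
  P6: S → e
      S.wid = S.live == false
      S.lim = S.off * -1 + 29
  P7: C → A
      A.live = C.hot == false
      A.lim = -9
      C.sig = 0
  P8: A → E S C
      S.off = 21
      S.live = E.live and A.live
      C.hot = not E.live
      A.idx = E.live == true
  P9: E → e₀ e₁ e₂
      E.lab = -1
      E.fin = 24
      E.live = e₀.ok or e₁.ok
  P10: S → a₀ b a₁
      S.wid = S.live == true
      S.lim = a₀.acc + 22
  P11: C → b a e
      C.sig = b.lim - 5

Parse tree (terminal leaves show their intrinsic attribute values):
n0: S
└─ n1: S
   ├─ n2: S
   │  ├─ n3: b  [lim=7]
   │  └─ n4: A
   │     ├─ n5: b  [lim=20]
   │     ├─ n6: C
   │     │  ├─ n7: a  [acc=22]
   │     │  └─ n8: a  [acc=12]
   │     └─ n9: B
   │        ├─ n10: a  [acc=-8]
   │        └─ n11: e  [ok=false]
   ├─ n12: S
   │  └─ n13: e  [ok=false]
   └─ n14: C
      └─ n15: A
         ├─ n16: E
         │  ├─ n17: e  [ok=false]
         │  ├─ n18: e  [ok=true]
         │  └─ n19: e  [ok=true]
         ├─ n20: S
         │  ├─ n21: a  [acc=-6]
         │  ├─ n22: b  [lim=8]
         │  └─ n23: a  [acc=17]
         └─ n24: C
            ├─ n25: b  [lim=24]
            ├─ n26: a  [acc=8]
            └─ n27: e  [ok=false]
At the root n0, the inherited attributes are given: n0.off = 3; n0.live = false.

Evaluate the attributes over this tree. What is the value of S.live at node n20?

1. n0.off = 3  [given at root]
2. n0.live = false  [given at root]
3. n1.off = -7  [S₀.off - 10]
4. n1.live = false  [S₀.off > 3]
5. n2.off = -7  [S₀.off]
6. n2.live = true  [S₀.off > -8]
7. n3.lim = 7  [terminal]
8. n4.live = false  [not S.live]
9. n4.lim = 4  [b.lim - 3]
10. n5.lim = 20  [terminal]
11. n6.hot = false  [A.lim > 4]
12. n7.acc = 22  [terminal]
13. n8.acc = 12  [terminal]
14. n6.sig = 2  [a₁.acc * -2 + 26]
15. n9.ok = 26  [A.lim + b.lim + 2]
16. n9.mk = 20  [A.lim + 16]
17. n9.depth = true  [A.lim > 3]
18. n10.acc = -8  [terminal]
19. n11.ok = false  [terminal]
20. n9.acc = true  [not e.ok]
21. n4.idx = true  [B.acc == true]
22. n2.wid = true  [A.idx == true]
23. n2.lim = 30  [(if A.idx then b.lim else S.off) + 23]
24. n12.off = 13  [S₁.lim - 17]
25. n12.live = true  [true]
26. n13.ok = false  [terminal]
27. n12.wid = false  [S.live == false]
28. n12.lim = 16  [S.off * -1 + 29]
29. n14.hot = false  [S₁.wid == false]
30. n15.live = true  [C.hot == false]
31. n15.lim = -9  [-9]
32. n17.ok = false  [terminal]
33. n18.ok = true  [terminal]
34. n19.ok = true  [terminal]
35. n16.lab = -1  [-1]
36. n16.fin = 24  [24]
37. n16.live = true  [e₀.ok or e₁.ok]
38. n20.off = 21  [21]
39. n20.live = true  [E.live and A.live]
40. n21.acc = -6  [terminal]
41. n22.lim = 8  [terminal]
42. n23.acc = 17  [terminal]
43. n20.wid = true  [S.live == true]
44. n20.lim = 16  [a₀.acc + 22]
45. n24.hot = false  [not E.live]
46. n25.lim = 24  [terminal]
47. n26.acc = 8  [terminal]
48. n27.ok = false  [terminal]
49. n24.sig = 19  [b.lim - 5]
50. n15.idx = true  [E.live == true]
51. n14.sig = 0  [0]
52. n1.wid = false  [S₂.wid == true]
53. n1.lim = 6  [S₀.off + 13]
54. n0.wid = false  [S₀.live and S₁.wid]
55. n0.lim = 5  [S₁.lim + S₀.off - 4]

true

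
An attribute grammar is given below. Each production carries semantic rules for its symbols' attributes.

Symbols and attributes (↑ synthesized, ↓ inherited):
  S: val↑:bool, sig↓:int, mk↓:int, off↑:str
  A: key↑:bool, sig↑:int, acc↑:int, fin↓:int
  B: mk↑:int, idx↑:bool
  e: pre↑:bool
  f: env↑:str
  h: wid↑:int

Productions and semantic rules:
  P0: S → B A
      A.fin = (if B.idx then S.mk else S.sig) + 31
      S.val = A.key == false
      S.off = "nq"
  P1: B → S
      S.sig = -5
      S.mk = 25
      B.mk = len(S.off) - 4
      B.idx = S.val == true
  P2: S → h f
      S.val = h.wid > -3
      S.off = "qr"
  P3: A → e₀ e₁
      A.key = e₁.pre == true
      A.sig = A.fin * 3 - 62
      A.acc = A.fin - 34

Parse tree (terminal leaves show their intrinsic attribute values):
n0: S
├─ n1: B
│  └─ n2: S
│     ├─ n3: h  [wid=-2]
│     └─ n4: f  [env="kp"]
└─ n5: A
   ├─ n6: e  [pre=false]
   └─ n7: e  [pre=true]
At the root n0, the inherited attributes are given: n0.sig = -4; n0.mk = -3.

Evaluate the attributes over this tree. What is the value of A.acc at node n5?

1. n0.sig = -4  [given at root]
2. n0.mk = -3  [given at root]
3. n2.sig = -5  [-5]
4. n2.mk = 25  [25]
5. n3.wid = -2  [terminal]
6. n4.env = "kp"  [terminal]
7. n2.val = true  [h.wid > -3]
8. n2.off = "qr"  ["qr"]
9. n1.mk = -2  [len(S.off) - 4]
10. n1.idx = true  [S.val == true]
11. n5.fin = 28  [(if B.idx then S.mk else S.sig) + 31]
12. n6.pre = false  [terminal]
13. n7.pre = true  [terminal]
14. n5.key = true  [e₁.pre == true]
15. n5.sig = 22  [A.fin * 3 - 62]
16. n5.acc = -6  [A.fin - 34]
17. n0.val = false  [A.key == false]
18. n0.off = "nq"  ["nq"]

-6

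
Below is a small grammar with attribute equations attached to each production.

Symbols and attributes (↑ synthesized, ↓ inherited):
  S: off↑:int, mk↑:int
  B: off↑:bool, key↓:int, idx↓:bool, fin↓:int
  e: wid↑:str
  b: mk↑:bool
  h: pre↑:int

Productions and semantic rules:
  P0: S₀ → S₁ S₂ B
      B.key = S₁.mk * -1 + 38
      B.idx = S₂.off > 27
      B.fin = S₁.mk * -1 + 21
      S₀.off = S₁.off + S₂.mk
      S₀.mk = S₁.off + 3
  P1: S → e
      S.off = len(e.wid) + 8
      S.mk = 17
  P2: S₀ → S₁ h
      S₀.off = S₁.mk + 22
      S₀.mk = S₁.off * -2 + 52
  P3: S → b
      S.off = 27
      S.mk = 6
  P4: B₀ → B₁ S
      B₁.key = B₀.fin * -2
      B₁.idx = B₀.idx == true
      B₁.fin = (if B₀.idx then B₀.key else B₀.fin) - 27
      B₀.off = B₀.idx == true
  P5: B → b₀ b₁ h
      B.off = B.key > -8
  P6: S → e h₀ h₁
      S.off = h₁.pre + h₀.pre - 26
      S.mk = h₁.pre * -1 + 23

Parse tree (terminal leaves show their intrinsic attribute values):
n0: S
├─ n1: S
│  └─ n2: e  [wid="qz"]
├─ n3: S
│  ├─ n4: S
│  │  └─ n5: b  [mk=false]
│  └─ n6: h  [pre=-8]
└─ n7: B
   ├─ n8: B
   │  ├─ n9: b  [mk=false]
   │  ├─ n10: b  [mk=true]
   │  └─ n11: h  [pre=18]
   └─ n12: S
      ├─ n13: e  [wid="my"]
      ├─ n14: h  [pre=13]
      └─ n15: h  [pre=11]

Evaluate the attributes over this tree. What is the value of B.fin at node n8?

1. n2.wid = "qz"  [terminal]
2. n1.off = 10  [len(e.wid) + 8]
3. n1.mk = 17  [17]
4. n5.mk = false  [terminal]
5. n4.off = 27  [27]
6. n4.mk = 6  [6]
7. n6.pre = -8  [terminal]
8. n3.off = 28  [S₁.mk + 22]
9. n3.mk = -2  [S₁.off * -2 + 52]
10. n7.key = 21  [S₁.mk * -1 + 38]
11. n7.idx = true  [S₂.off > 27]
12. n7.fin = 4  [S₁.mk * -1 + 21]
13. n8.key = -8  [B₀.fin * -2]
14. n8.idx = true  [B₀.idx == true]
15. n8.fin = -6  [(if B₀.idx then B₀.key else B₀.fin) - 27]
16. n9.mk = false  [terminal]
17. n10.mk = true  [terminal]
18. n11.pre = 18  [terminal]
19. n8.off = false  [B.key > -8]
20. n13.wid = "my"  [terminal]
21. n14.pre = 13  [terminal]
22. n15.pre = 11  [terminal]
23. n12.off = -2  [h₁.pre + h₀.pre - 26]
24. n12.mk = 12  [h₁.pre * -1 + 23]
25. n7.off = true  [B₀.idx == true]
26. n0.off = 8  [S₁.off + S₂.mk]
27. n0.mk = 13  [S₁.off + 3]

-6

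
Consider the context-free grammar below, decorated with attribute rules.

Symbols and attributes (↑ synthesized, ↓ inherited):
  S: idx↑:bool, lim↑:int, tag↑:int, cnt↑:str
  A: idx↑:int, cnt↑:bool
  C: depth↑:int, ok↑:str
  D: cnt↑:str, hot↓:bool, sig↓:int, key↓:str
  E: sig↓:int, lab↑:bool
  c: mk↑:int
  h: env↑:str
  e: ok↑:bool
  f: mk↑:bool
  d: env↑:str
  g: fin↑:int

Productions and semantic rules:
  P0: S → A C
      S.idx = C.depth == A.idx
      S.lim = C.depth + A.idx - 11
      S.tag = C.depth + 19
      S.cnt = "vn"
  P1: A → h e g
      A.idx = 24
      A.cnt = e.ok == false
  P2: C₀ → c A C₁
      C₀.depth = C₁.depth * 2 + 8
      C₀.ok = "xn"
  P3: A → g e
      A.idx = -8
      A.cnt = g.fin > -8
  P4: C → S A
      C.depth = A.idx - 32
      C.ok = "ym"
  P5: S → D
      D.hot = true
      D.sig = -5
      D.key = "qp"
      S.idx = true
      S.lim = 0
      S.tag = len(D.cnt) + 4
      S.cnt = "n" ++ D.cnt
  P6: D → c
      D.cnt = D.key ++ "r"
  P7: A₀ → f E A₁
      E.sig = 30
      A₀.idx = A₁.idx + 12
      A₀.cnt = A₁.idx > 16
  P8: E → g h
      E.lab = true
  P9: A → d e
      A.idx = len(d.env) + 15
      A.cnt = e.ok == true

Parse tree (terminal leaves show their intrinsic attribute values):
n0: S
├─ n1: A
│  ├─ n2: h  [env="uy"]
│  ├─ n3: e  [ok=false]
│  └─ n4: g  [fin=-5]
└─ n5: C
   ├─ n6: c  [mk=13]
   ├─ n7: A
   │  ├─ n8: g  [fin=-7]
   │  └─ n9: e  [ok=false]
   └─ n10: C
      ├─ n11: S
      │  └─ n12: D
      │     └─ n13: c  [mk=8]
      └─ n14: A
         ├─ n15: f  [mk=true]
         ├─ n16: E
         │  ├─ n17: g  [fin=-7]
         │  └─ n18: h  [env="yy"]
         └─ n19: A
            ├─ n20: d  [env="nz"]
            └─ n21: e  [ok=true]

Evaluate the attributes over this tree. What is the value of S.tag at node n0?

21

1. n2.env = "uy"  [terminal]
2. n3.ok = false  [terminal]
3. n4.fin = -5  [terminal]
4. n1.idx = 24  [24]
5. n1.cnt = true  [e.ok == false]
6. n6.mk = 13  [terminal]
7. n8.fin = -7  [terminal]
8. n9.ok = false  [terminal]
9. n7.idx = -8  [-8]
10. n7.cnt = true  [g.fin > -8]
11. n12.hot = true  [true]
12. n12.sig = -5  [-5]
13. n12.key = "qp"  ["qp"]
14. n13.mk = 8  [terminal]
15. n12.cnt = "qpr"  [D.key ++ "r"]
16. n11.idx = true  [true]
17. n11.lim = 0  [0]
18. n11.tag = 7  [len(D.cnt) + 4]
19. n11.cnt = "nqpr"  ["n" ++ D.cnt]
20. n15.mk = true  [terminal]
21. n16.sig = 30  [30]
22. n17.fin = -7  [terminal]
23. n18.env = "yy"  [terminal]
24. n16.lab = true  [true]
25. n20.env = "nz"  [terminal]
26. n21.ok = true  [terminal]
27. n19.idx = 17  [len(d.env) + 15]
28. n19.cnt = true  [e.ok == true]
29. n14.idx = 29  [A₁.idx + 12]
30. n14.cnt = true  [A₁.idx > 16]
31. n10.depth = -3  [A.idx - 32]
32. n10.ok = "ym"  ["ym"]
33. n5.depth = 2  [C₁.depth * 2 + 8]
34. n5.ok = "xn"  ["xn"]
35. n0.idx = false  [C.depth == A.idx]
36. n0.lim = 15  [C.depth + A.idx - 11]
37. n0.tag = 21  [C.depth + 19]
38. n0.cnt = "vn"  ["vn"]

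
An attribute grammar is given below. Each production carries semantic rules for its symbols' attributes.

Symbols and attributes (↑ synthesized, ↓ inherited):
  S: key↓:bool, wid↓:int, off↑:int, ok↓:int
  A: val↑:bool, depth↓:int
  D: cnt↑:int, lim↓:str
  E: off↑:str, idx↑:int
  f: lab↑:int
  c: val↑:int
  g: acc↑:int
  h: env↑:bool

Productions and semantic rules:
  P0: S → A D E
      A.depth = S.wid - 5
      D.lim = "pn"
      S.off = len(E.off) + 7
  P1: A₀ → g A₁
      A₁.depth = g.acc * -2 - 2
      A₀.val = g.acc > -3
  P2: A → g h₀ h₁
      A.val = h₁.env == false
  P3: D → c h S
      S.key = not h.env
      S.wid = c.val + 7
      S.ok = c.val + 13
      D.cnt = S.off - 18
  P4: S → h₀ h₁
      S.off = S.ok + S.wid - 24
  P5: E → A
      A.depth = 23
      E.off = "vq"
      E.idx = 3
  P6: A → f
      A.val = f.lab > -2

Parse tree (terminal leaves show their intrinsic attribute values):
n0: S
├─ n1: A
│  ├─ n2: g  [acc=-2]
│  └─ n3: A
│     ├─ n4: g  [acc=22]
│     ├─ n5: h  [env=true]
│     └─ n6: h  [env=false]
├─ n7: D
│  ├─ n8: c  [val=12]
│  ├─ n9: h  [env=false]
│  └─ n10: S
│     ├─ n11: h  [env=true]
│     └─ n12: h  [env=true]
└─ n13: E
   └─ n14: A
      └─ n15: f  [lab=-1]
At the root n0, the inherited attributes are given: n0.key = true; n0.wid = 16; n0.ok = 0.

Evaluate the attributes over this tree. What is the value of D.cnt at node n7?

2

1. n0.key = true  [given at root]
2. n0.wid = 16  [given at root]
3. n0.ok = 0  [given at root]
4. n1.depth = 11  [S.wid - 5]
5. n2.acc = -2  [terminal]
6. n3.depth = 2  [g.acc * -2 - 2]
7. n4.acc = 22  [terminal]
8. n5.env = true  [terminal]
9. n6.env = false  [terminal]
10. n3.val = true  [h₁.env == false]
11. n1.val = true  [g.acc > -3]
12. n7.lim = "pn"  ["pn"]
13. n8.val = 12  [terminal]
14. n9.env = false  [terminal]
15. n10.key = true  [not h.env]
16. n10.wid = 19  [c.val + 7]
17. n10.ok = 25  [c.val + 13]
18. n11.env = true  [terminal]
19. n12.env = true  [terminal]
20. n10.off = 20  [S.ok + S.wid - 24]
21. n7.cnt = 2  [S.off - 18]
22. n14.depth = 23  [23]
23. n15.lab = -1  [terminal]
24. n14.val = true  [f.lab > -2]
25. n13.off = "vq"  ["vq"]
26. n13.idx = 3  [3]
27. n0.off = 9  [len(E.off) + 7]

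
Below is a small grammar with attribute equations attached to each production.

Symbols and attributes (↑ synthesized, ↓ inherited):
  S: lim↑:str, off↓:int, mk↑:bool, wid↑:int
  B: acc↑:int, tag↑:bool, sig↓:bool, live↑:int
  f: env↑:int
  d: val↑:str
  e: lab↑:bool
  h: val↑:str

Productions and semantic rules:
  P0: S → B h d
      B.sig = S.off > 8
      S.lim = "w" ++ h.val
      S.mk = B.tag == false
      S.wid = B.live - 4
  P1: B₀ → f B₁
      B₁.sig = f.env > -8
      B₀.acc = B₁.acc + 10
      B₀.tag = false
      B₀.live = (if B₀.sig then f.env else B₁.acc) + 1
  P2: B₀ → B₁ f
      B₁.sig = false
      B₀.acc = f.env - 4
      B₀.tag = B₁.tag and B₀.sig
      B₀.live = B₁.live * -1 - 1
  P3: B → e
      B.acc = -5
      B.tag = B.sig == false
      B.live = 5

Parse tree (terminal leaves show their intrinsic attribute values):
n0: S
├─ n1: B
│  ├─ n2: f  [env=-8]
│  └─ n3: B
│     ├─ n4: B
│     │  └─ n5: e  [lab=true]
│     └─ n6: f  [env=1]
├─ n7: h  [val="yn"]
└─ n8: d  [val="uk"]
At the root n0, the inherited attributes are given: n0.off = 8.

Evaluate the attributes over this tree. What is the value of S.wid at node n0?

-6

1. n0.off = 8  [given at root]
2. n1.sig = false  [S.off > 8]
3. n2.env = -8  [terminal]
4. n3.sig = false  [f.env > -8]
5. n4.sig = false  [false]
6. n5.lab = true  [terminal]
7. n4.acc = -5  [-5]
8. n4.tag = true  [B.sig == false]
9. n4.live = 5  [5]
10. n6.env = 1  [terminal]
11. n3.acc = -3  [f.env - 4]
12. n3.tag = false  [B₁.tag and B₀.sig]
13. n3.live = -6  [B₁.live * -1 - 1]
14. n1.acc = 7  [B₁.acc + 10]
15. n1.tag = false  [false]
16. n1.live = -2  [(if B₀.sig then f.env else B₁.acc) + 1]
17. n7.val = "yn"  [terminal]
18. n8.val = "uk"  [terminal]
19. n0.lim = "wyn"  ["w" ++ h.val]
20. n0.mk = true  [B.tag == false]
21. n0.wid = -6  [B.live - 4]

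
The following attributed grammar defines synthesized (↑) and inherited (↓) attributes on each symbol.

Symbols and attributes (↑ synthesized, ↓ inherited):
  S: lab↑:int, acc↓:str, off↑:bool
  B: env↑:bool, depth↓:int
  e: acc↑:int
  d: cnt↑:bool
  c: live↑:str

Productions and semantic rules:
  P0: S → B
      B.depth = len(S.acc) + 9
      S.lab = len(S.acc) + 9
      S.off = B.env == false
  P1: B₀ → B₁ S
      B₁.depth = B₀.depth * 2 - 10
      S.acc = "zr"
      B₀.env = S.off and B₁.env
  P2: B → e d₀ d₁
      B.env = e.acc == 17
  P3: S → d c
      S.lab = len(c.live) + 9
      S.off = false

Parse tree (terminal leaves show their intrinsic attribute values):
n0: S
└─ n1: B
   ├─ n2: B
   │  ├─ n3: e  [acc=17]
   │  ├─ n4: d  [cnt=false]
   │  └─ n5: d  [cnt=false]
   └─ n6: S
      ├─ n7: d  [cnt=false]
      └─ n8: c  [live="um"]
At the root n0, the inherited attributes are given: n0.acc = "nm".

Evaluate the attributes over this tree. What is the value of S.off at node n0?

1. n0.acc = "nm"  [given at root]
2. n1.depth = 11  [len(S.acc) + 9]
3. n2.depth = 12  [B₀.depth * 2 - 10]
4. n3.acc = 17  [terminal]
5. n4.cnt = false  [terminal]
6. n5.cnt = false  [terminal]
7. n2.env = true  [e.acc == 17]
8. n6.acc = "zr"  ["zr"]
9. n7.cnt = false  [terminal]
10. n8.live = "um"  [terminal]
11. n6.lab = 11  [len(c.live) + 9]
12. n6.off = false  [false]
13. n1.env = false  [S.off and B₁.env]
14. n0.lab = 11  [len(S.acc) + 9]
15. n0.off = true  [B.env == false]

true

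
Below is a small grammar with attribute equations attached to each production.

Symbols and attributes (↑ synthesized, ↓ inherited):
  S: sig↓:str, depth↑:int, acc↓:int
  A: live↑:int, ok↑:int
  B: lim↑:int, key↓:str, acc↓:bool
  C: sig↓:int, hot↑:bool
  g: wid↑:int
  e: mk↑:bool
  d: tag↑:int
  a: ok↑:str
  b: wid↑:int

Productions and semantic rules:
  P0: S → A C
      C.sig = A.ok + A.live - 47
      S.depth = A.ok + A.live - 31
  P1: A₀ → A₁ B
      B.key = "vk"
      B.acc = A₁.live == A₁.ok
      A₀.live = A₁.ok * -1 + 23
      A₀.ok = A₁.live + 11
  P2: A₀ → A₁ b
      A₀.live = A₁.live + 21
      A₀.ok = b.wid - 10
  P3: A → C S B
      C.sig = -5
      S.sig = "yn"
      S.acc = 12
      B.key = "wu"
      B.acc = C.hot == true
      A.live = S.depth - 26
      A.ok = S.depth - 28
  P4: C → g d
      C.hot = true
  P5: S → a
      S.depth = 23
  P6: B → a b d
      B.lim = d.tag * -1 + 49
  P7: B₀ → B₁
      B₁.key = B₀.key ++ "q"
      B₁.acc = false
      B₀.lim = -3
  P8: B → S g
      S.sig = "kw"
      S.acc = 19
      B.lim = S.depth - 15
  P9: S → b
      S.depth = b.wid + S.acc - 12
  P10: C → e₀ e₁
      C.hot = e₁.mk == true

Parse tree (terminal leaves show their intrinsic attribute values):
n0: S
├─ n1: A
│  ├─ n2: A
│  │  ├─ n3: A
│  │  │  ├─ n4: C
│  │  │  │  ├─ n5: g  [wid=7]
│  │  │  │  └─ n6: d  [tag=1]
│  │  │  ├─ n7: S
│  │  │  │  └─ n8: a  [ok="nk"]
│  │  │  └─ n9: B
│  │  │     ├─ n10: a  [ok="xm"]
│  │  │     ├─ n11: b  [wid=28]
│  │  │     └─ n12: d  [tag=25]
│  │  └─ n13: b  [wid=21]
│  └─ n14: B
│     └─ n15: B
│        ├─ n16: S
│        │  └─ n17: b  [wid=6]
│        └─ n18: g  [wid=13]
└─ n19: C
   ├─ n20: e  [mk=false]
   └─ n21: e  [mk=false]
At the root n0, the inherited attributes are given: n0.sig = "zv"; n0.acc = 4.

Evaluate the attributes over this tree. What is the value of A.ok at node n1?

1. n0.sig = "zv"  [given at root]
2. n0.acc = 4  [given at root]
3. n4.sig = -5  [-5]
4. n5.wid = 7  [terminal]
5. n6.tag = 1  [terminal]
6. n4.hot = true  [true]
7. n7.sig = "yn"  ["yn"]
8. n7.acc = 12  [12]
9. n8.ok = "nk"  [terminal]
10. n7.depth = 23  [23]
11. n9.key = "wu"  ["wu"]
12. n9.acc = true  [C.hot == true]
13. n10.ok = "xm"  [terminal]
14. n11.wid = 28  [terminal]
15. n12.tag = 25  [terminal]
16. n9.lim = 24  [d.tag * -1 + 49]
17. n3.live = -3  [S.depth - 26]
18. n3.ok = -5  [S.depth - 28]
19. n13.wid = 21  [terminal]
20. n2.live = 18  [A₁.live + 21]
21. n2.ok = 11  [b.wid - 10]
22. n14.key = "vk"  ["vk"]
23. n14.acc = false  [A₁.live == A₁.ok]
24. n15.key = "vkq"  [B₀.key ++ "q"]
25. n15.acc = false  [false]
26. n16.sig = "kw"  ["kw"]
27. n16.acc = 19  [19]
28. n17.wid = 6  [terminal]
29. n16.depth = 13  [b.wid + S.acc - 12]
30. n18.wid = 13  [terminal]
31. n15.lim = -2  [S.depth - 15]
32. n14.lim = -3  [-3]
33. n1.live = 12  [A₁.ok * -1 + 23]
34. n1.ok = 29  [A₁.live + 11]
35. n19.sig = -6  [A.ok + A.live - 47]
36. n20.mk = false  [terminal]
37. n21.mk = false  [terminal]
38. n19.hot = false  [e₁.mk == true]
39. n0.depth = 10  [A.ok + A.live - 31]

29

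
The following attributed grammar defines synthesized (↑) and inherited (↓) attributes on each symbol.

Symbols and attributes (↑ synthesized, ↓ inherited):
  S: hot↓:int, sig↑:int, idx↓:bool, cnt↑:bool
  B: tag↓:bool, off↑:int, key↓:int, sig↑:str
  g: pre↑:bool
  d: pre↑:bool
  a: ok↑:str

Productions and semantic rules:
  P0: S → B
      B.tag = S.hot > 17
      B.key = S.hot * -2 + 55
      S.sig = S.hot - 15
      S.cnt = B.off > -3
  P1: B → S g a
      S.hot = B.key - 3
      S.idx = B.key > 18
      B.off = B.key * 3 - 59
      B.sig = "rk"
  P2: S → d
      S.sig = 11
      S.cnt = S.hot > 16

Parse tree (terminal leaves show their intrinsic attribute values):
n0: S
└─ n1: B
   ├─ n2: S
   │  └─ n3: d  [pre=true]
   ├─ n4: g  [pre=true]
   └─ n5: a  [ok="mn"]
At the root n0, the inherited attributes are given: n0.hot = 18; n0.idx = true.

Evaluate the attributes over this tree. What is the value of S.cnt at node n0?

1. n0.hot = 18  [given at root]
2. n0.idx = true  [given at root]
3. n1.tag = true  [S.hot > 17]
4. n1.key = 19  [S.hot * -2 + 55]
5. n2.hot = 16  [B.key - 3]
6. n2.idx = true  [B.key > 18]
7. n3.pre = true  [terminal]
8. n2.sig = 11  [11]
9. n2.cnt = false  [S.hot > 16]
10. n4.pre = true  [terminal]
11. n5.ok = "mn"  [terminal]
12. n1.off = -2  [B.key * 3 - 59]
13. n1.sig = "rk"  ["rk"]
14. n0.sig = 3  [S.hot - 15]
15. n0.cnt = true  [B.off > -3]

true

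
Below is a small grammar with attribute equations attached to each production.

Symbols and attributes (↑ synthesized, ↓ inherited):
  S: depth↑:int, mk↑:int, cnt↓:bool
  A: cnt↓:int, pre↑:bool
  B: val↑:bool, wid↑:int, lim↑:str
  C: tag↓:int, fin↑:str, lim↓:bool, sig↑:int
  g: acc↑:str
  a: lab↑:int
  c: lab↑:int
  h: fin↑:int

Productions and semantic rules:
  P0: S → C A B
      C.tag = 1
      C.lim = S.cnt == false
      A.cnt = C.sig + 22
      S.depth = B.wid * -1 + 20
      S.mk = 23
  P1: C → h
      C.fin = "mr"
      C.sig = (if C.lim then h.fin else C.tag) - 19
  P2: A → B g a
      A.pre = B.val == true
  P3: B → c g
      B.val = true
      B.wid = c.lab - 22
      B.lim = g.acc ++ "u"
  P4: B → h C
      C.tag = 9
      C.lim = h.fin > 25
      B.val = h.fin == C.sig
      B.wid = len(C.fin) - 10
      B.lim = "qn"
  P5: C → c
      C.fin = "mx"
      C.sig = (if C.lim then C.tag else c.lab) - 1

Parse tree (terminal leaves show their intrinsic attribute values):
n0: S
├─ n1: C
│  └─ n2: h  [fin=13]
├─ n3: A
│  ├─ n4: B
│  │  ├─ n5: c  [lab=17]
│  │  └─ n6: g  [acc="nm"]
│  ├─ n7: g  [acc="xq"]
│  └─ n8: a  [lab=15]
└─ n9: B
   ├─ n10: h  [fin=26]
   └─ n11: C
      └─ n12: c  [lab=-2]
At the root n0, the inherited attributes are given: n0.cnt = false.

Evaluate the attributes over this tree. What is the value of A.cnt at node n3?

1. n0.cnt = false  [given at root]
2. n1.tag = 1  [1]
3. n1.lim = true  [S.cnt == false]
4. n2.fin = 13  [terminal]
5. n1.fin = "mr"  ["mr"]
6. n1.sig = -6  [(if C.lim then h.fin else C.tag) - 19]
7. n3.cnt = 16  [C.sig + 22]
8. n5.lab = 17  [terminal]
9. n6.acc = "nm"  [terminal]
10. n4.val = true  [true]
11. n4.wid = -5  [c.lab - 22]
12. n4.lim = "nmu"  [g.acc ++ "u"]
13. n7.acc = "xq"  [terminal]
14. n8.lab = 15  [terminal]
15. n3.pre = true  [B.val == true]
16. n10.fin = 26  [terminal]
17. n11.tag = 9  [9]
18. n11.lim = true  [h.fin > 25]
19. n12.lab = -2  [terminal]
20. n11.fin = "mx"  ["mx"]
21. n11.sig = 8  [(if C.lim then C.tag else c.lab) - 1]
22. n9.val = false  [h.fin == C.sig]
23. n9.wid = -8  [len(C.fin) - 10]
24. n9.lim = "qn"  ["qn"]
25. n0.depth = 28  [B.wid * -1 + 20]
26. n0.mk = 23  [23]

16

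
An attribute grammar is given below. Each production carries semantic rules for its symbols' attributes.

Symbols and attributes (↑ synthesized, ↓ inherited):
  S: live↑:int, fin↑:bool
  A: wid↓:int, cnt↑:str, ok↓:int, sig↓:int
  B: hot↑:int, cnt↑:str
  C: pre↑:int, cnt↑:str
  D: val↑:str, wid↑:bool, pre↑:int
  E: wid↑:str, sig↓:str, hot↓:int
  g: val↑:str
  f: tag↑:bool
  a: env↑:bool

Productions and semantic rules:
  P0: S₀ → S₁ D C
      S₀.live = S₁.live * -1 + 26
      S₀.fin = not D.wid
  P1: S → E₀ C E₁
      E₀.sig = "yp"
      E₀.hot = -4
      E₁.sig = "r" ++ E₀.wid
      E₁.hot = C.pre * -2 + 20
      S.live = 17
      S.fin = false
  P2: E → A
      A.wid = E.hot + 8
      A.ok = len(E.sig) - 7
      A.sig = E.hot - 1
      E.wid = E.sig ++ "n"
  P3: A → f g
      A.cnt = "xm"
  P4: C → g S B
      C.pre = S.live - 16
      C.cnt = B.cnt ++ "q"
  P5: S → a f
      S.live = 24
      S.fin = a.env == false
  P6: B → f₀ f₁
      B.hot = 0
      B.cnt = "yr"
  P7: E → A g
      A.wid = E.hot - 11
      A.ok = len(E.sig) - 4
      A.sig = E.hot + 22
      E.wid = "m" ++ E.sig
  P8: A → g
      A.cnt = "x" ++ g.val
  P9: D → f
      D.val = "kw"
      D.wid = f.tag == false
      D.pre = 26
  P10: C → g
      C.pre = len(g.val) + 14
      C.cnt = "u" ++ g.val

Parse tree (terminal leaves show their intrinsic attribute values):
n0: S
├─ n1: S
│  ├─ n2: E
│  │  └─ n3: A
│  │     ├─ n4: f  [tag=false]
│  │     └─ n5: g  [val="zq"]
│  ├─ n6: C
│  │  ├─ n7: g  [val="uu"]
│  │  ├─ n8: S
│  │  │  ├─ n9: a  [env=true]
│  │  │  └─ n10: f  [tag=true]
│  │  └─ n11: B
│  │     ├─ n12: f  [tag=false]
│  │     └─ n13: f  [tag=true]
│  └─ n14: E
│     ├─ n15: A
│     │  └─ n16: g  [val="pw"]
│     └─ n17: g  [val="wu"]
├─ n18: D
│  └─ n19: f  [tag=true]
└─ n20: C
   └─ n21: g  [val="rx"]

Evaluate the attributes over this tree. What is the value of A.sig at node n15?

26

1. n2.sig = "yp"  ["yp"]
2. n2.hot = -4  [-4]
3. n3.wid = 4  [E.hot + 8]
4. n3.ok = -5  [len(E.sig) - 7]
5. n3.sig = -5  [E.hot - 1]
6. n4.tag = false  [terminal]
7. n5.val = "zq"  [terminal]
8. n3.cnt = "xm"  ["xm"]
9. n2.wid = "ypn"  [E.sig ++ "n"]
10. n7.val = "uu"  [terminal]
11. n9.env = true  [terminal]
12. n10.tag = true  [terminal]
13. n8.live = 24  [24]
14. n8.fin = false  [a.env == false]
15. n12.tag = false  [terminal]
16. n13.tag = true  [terminal]
17. n11.hot = 0  [0]
18. n11.cnt = "yr"  ["yr"]
19. n6.pre = 8  [S.live - 16]
20. n6.cnt = "yrq"  [B.cnt ++ "q"]
21. n14.sig = "rypn"  ["r" ++ E₀.wid]
22. n14.hot = 4  [C.pre * -2 + 20]
23. n15.wid = -7  [E.hot - 11]
24. n15.ok = 0  [len(E.sig) - 4]
25. n15.sig = 26  [E.hot + 22]
26. n16.val = "pw"  [terminal]
27. n15.cnt = "xpw"  ["x" ++ g.val]
28. n17.val = "wu"  [terminal]
29. n14.wid = "mrypn"  ["m" ++ E.sig]
30. n1.live = 17  [17]
31. n1.fin = false  [false]
32. n19.tag = true  [terminal]
33. n18.val = "kw"  ["kw"]
34. n18.wid = false  [f.tag == false]
35. n18.pre = 26  [26]
36. n21.val = "rx"  [terminal]
37. n20.pre = 16  [len(g.val) + 14]
38. n20.cnt = "urx"  ["u" ++ g.val]
39. n0.live = 9  [S₁.live * -1 + 26]
40. n0.fin = true  [not D.wid]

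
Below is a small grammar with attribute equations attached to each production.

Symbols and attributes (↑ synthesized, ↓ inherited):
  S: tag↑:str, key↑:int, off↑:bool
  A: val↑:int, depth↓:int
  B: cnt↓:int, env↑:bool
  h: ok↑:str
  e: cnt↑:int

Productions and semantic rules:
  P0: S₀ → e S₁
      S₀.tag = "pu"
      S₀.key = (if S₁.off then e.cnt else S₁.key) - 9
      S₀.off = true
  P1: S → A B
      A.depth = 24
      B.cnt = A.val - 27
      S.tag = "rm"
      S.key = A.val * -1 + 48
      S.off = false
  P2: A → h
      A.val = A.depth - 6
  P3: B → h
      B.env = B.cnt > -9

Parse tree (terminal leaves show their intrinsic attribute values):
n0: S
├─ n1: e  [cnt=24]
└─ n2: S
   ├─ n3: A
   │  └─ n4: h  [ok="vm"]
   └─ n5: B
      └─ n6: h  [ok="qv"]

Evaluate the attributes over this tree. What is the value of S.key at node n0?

1. n1.cnt = 24  [terminal]
2. n3.depth = 24  [24]
3. n4.ok = "vm"  [terminal]
4. n3.val = 18  [A.depth - 6]
5. n5.cnt = -9  [A.val - 27]
6. n6.ok = "qv"  [terminal]
7. n5.env = false  [B.cnt > -9]
8. n2.tag = "rm"  ["rm"]
9. n2.key = 30  [A.val * -1 + 48]
10. n2.off = false  [false]
11. n0.tag = "pu"  ["pu"]
12. n0.key = 21  [(if S₁.off then e.cnt else S₁.key) - 9]
13. n0.off = true  [true]

21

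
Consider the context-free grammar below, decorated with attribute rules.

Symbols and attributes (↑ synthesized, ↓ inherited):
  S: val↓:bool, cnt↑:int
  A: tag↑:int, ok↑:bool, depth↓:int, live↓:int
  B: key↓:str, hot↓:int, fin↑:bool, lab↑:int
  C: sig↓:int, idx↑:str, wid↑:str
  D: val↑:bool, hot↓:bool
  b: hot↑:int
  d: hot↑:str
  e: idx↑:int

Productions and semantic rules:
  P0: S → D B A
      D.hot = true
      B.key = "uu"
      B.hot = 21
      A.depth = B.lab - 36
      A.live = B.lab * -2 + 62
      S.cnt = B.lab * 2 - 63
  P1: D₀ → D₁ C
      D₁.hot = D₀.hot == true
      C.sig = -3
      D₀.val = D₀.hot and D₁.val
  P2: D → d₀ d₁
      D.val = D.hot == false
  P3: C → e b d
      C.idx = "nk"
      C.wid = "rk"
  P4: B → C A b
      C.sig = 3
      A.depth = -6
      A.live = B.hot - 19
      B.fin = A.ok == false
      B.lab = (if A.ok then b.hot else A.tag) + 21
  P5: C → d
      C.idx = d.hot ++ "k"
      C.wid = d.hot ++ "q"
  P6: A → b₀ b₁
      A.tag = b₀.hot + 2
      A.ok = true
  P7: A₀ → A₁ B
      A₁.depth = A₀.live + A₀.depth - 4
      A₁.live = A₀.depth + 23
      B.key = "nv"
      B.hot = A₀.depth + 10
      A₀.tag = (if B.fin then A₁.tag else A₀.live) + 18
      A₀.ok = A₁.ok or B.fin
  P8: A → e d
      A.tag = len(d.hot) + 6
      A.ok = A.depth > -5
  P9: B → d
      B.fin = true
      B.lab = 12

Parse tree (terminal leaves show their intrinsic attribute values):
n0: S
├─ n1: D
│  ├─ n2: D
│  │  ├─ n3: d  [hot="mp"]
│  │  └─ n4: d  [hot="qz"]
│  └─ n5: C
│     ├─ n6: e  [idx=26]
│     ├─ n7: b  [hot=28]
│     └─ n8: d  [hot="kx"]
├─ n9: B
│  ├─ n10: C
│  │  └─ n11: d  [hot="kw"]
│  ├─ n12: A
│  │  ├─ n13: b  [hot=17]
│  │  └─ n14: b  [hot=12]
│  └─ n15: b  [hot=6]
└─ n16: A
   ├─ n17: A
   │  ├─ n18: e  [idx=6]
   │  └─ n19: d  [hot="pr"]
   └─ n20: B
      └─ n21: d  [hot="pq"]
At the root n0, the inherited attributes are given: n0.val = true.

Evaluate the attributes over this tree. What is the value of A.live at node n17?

14

1. n0.val = true  [given at root]
2. n1.hot = true  [true]
3. n2.hot = true  [D₀.hot == true]
4. n3.hot = "mp"  [terminal]
5. n4.hot = "qz"  [terminal]
6. n2.val = false  [D.hot == false]
7. n5.sig = -3  [-3]
8. n6.idx = 26  [terminal]
9. n7.hot = 28  [terminal]
10. n8.hot = "kx"  [terminal]
11. n5.idx = "nk"  ["nk"]
12. n5.wid = "rk"  ["rk"]
13. n1.val = false  [D₀.hot and D₁.val]
14. n9.key = "uu"  ["uu"]
15. n9.hot = 21  [21]
16. n10.sig = 3  [3]
17. n11.hot = "kw"  [terminal]
18. n10.idx = "kwk"  [d.hot ++ "k"]
19. n10.wid = "kwq"  [d.hot ++ "q"]
20. n12.depth = -6  [-6]
21. n12.live = 2  [B.hot - 19]
22. n13.hot = 17  [terminal]
23. n14.hot = 12  [terminal]
24. n12.tag = 19  [b₀.hot + 2]
25. n12.ok = true  [true]
26. n15.hot = 6  [terminal]
27. n9.fin = false  [A.ok == false]
28. n9.lab = 27  [(if A.ok then b.hot else A.tag) + 21]
29. n16.depth = -9  [B.lab - 36]
30. n16.live = 8  [B.lab * -2 + 62]
31. n17.depth = -5  [A₀.live + A₀.depth - 4]
32. n17.live = 14  [A₀.depth + 23]
33. n18.idx = 6  [terminal]
34. n19.hot = "pr"  [terminal]
35. n17.tag = 8  [len(d.hot) + 6]
36. n17.ok = false  [A.depth > -5]
37. n20.key = "nv"  ["nv"]
38. n20.hot = 1  [A₀.depth + 10]
39. n21.hot = "pq"  [terminal]
40. n20.fin = true  [true]
41. n20.lab = 12  [12]
42. n16.tag = 26  [(if B.fin then A₁.tag else A₀.live) + 18]
43. n16.ok = true  [A₁.ok or B.fin]
44. n0.cnt = -9  [B.lab * 2 - 63]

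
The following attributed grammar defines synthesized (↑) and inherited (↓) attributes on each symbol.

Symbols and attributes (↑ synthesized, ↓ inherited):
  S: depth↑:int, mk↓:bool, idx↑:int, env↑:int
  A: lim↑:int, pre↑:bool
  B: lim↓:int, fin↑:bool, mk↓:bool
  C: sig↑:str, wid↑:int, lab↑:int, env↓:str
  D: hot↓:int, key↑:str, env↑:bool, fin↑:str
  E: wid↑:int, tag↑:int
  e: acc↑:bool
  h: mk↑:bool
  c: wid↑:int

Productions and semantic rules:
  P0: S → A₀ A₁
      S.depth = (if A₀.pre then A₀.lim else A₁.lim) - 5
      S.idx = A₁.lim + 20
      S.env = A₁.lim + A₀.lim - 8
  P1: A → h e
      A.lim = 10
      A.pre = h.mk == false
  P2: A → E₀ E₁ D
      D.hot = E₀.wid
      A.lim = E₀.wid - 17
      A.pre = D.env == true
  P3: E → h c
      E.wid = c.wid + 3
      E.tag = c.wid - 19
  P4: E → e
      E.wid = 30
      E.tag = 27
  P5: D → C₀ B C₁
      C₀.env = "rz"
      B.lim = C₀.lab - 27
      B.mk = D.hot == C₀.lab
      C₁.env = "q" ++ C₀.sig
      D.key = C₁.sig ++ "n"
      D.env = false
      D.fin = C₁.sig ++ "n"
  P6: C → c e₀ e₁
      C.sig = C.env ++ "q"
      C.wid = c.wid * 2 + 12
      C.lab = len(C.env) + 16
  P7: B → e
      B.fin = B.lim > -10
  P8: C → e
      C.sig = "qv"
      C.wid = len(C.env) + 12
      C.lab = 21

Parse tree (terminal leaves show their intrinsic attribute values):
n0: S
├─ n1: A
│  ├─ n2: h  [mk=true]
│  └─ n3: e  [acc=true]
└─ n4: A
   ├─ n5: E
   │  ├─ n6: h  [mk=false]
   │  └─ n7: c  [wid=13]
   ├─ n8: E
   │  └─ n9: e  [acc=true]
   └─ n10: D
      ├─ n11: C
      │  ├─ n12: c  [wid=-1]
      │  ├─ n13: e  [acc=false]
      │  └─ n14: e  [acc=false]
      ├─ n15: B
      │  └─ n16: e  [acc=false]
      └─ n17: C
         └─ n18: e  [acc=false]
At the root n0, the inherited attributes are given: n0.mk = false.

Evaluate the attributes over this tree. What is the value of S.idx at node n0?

1. n0.mk = false  [given at root]
2. n2.mk = true  [terminal]
3. n3.acc = true  [terminal]
4. n1.lim = 10  [10]
5. n1.pre = false  [h.mk == false]
6. n6.mk = false  [terminal]
7. n7.wid = 13  [terminal]
8. n5.wid = 16  [c.wid + 3]
9. n5.tag = -6  [c.wid - 19]
10. n9.acc = true  [terminal]
11. n8.wid = 30  [30]
12. n8.tag = 27  [27]
13. n10.hot = 16  [E₀.wid]
14. n11.env = "rz"  ["rz"]
15. n12.wid = -1  [terminal]
16. n13.acc = false  [terminal]
17. n14.acc = false  [terminal]
18. n11.sig = "rzq"  [C.env ++ "q"]
19. n11.wid = 10  [c.wid * 2 + 12]
20. n11.lab = 18  [len(C.env) + 16]
21. n15.lim = -9  [C₀.lab - 27]
22. n15.mk = false  [D.hot == C₀.lab]
23. n16.acc = false  [terminal]
24. n15.fin = true  [B.lim > -10]
25. n17.env = "qrzq"  ["q" ++ C₀.sig]
26. n18.acc = false  [terminal]
27. n17.sig = "qv"  ["qv"]
28. n17.wid = 16  [len(C.env) + 12]
29. n17.lab = 21  [21]
30. n10.key = "qvn"  [C₁.sig ++ "n"]
31. n10.env = false  [false]
32. n10.fin = "qvn"  [C₁.sig ++ "n"]
33. n4.lim = -1  [E₀.wid - 17]
34. n4.pre = false  [D.env == true]
35. n0.depth = -6  [(if A₀.pre then A₀.lim else A₁.lim) - 5]
36. n0.idx = 19  [A₁.lim + 20]
37. n0.env = 1  [A₁.lim + A₀.lim - 8]

19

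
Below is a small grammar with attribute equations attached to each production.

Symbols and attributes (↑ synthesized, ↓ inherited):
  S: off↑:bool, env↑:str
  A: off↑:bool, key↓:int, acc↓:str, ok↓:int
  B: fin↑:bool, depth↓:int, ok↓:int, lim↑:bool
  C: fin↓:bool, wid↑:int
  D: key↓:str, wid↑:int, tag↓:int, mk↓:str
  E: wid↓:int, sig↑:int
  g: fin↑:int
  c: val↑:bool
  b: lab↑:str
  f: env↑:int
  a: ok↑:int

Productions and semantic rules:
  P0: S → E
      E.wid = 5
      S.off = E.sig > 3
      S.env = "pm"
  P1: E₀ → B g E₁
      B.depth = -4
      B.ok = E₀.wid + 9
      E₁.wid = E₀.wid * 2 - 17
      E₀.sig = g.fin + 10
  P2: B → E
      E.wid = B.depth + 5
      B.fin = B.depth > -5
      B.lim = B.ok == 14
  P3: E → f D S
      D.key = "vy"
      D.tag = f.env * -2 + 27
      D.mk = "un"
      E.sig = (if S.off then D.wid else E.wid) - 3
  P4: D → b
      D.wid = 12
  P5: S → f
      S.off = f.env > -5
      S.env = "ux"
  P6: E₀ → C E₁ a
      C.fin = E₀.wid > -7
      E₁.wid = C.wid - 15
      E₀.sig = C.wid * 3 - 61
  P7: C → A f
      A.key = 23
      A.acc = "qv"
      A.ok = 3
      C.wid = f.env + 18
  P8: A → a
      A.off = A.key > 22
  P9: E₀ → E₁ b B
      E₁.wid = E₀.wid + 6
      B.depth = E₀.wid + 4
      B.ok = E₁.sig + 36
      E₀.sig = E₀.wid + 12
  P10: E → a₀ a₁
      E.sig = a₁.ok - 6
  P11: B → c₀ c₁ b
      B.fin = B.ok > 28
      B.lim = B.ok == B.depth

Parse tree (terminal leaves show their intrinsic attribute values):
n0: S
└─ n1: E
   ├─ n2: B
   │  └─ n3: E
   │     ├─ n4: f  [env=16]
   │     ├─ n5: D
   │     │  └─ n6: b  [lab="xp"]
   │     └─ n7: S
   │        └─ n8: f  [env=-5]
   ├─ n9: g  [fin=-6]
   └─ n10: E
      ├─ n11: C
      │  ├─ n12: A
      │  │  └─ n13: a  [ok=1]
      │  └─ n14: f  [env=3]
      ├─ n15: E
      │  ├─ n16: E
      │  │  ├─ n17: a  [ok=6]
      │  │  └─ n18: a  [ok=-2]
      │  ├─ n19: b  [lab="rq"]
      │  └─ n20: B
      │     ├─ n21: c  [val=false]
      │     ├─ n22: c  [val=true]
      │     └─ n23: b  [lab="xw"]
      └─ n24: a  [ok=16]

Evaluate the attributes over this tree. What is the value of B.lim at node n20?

1. n1.wid = 5  [5]
2. n2.depth = -4  [-4]
3. n2.ok = 14  [E₀.wid + 9]
4. n3.wid = 1  [B.depth + 5]
5. n4.env = 16  [terminal]
6. n5.key = "vy"  ["vy"]
7. n5.tag = -5  [f.env * -2 + 27]
8. n5.mk = "un"  ["un"]
9. n6.lab = "xp"  [terminal]
10. n5.wid = 12  [12]
11. n8.env = -5  [terminal]
12. n7.off = false  [f.env > -5]
13. n7.env = "ux"  ["ux"]
14. n3.sig = -2  [(if S.off then D.wid else E.wid) - 3]
15. n2.fin = true  [B.depth > -5]
16. n2.lim = true  [B.ok == 14]
17. n9.fin = -6  [terminal]
18. n10.wid = -7  [E₀.wid * 2 - 17]
19. n11.fin = false  [E₀.wid > -7]
20. n12.key = 23  [23]
21. n12.acc = "qv"  ["qv"]
22. n12.ok = 3  [3]
23. n13.ok = 1  [terminal]
24. n12.off = true  [A.key > 22]
25. n14.env = 3  [terminal]
26. n11.wid = 21  [f.env + 18]
27. n15.wid = 6  [C.wid - 15]
28. n16.wid = 12  [E₀.wid + 6]
29. n17.ok = 6  [terminal]
30. n18.ok = -2  [terminal]
31. n16.sig = -8  [a₁.ok - 6]
32. n19.lab = "rq"  [terminal]
33. n20.depth = 10  [E₀.wid + 4]
34. n20.ok = 28  [E₁.sig + 36]
35. n21.val = false  [terminal]
36. n22.val = true  [terminal]
37. n23.lab = "xw"  [terminal]
38. n20.fin = false  [B.ok > 28]
39. n20.lim = false  [B.ok == B.depth]
40. n15.sig = 18  [E₀.wid + 12]
41. n24.ok = 16  [terminal]
42. n10.sig = 2  [C.wid * 3 - 61]
43. n1.sig = 4  [g.fin + 10]
44. n0.off = true  [E.sig > 3]
45. n0.env = "pm"  ["pm"]

false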